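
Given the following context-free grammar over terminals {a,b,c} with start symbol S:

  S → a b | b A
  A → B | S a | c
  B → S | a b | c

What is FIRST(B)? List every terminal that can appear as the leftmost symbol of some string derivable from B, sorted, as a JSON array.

FIRST iteration:
iter 1:
  A via A→c: +{c}
  B via B→a b: +{a}
  B via B→c: +{c}
  S via S→a b: +{a}
  S via S→b A: +{b}
  FIRST[S]={a,b}  FIRST[A]={c}  FIRST[B]={a,c}
iter 2:
  A via A→B: +{a}
  A via A→S a: +{b}
  B via B→S: +{b}
  FIRST[S]={a,b}  FIRST[A]={a,b,c}  FIRST[B]={a,b,c}
iter 3: (no change)
  FIRST[S]={a,b}  FIRST[A]={a,b,c}  FIRST[B]={a,b,c}

FIRST(B) = ["a", "b", "c"]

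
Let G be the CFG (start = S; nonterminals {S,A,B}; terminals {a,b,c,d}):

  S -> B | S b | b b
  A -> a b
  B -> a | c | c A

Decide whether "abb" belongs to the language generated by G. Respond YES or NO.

CNF form of G:
  S -> S T1 | T1 T1 | T2 A | a | c
  A -> T0 T1
  B -> T2 A | a | c
  T0 -> a
  T1 -> b
  T2 -> c

CYK fill:
  cell(0,0) a: {B,S,T0}  orig:{B,S}
  cell(1,1) b: {T1}  orig:{}
  cell(2,2) b: {T1}  orig:{}
  cell(0,1) ab: {A,S}
  cell(1,2) bb: {S}
  cell(0,2) abb: {S}

S ∈ T[0,2] ⇒ YES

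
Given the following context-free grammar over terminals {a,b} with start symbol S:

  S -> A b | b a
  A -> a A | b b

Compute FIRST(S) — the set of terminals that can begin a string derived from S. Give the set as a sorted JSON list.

FIRST iteration:
iter 1:
  A via A→a A: +{a}
  A via A→b b: +{b}
  S via S→A b: +{a,b}
  FIRST[S]={a,b}  FIRST[A]={a,b}
iter 2: (stable)
  FIRST[S]={a,b}  FIRST[A]={a,b}

FIRST(S) = ["a", "b"]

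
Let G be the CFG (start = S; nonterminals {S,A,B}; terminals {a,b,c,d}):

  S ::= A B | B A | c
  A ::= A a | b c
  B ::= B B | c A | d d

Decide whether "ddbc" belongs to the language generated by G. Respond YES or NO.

Convert to CNF:
  S -> A B | B A | c
  A -> A T0 | T1 T2
  B -> B B | T2 A | T3 T3
  T0 -> a
  T1 -> b
  T2 -> c
  T3 -> d

CYK fill:
  cell(0,0) d: {T3}  orig:{}
  cell(1,1) d: {T3}  orig:{}
  cell(2,2) b: {T1}  orig:{}
  cell(3,3) c: {S,T2}  orig:{S}
  cell(0,1) dd: {B}
  cell(1,2) db: ∅
  cell(2,3) bc: {A}
  cell(0,2) ddb: ∅
  cell(1,3) dbc: ∅
  cell(0,3) ddbc: {S}

S ∈ T[0,3] ⇒ YES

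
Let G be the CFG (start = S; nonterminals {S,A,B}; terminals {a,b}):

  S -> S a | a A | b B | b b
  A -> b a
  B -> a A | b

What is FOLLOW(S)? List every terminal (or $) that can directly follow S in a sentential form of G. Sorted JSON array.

FIRST sets, iterate to fixpoint:
round 1:
  A via A→b a: +{b}
  B via B→a A: +{a}
  B via B→b: +{b}
  S via S→a A: +{a}
  S via S→b B: +{b}
  FIRST[S]={a,b}  FIRST[A]={b}  FIRST[B]={a,b}
round 2: done
  FIRST[S]={a,b}  FIRST[A]={b}  FIRST[B]={a,b}

Compute FOLLOW by fixpoint:
FOLLOW(S) := {$}
iter 1:
  S→S a: FOLLOW(S) ⊇ FIRST(a) = {a}; new: +{a}
  S→a A: FOLLOW(A) ⊇ FOLLOW(S) ⊇ {$,a}; new: +{$,a}
  S→b B: FOLLOW(B) ⊇ FOLLOW(S) ⊇ {$,a}; new: +{$,a}
  FOLLOW[S]={$,a}  FOLLOW[A]={$,a}  FOLLOW[B]={$,a}
iter 2: — fixpoint
  FOLLOW[S]={$,a}  FOLLOW[A]={$,a}  FOLLOW[B]={$,a}

FOLLOW(S) = ["$", "a"]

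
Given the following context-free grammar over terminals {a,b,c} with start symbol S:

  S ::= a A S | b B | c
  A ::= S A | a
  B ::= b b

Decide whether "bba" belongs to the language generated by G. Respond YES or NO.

CNF form of G:
  S -> T0 B | T1 X2 | c
  A -> S A | a
  B -> T0 T0
  T0 -> b
  T1 -> a
  X2 -> A S

CYK fill:
  T[0,0] 'b' = {T0}  orig:{}
  T[1,1] 'b' = {T0}  orig:{}
  T[2,2] 'a' = {A,T1}  orig:{A}
  T[0,1] 'bb' = {B}
  T[1,2] 'ba' = ∅
  T[0,2] 'bba' = ∅

S ∉ T[0,2] ⇒ NO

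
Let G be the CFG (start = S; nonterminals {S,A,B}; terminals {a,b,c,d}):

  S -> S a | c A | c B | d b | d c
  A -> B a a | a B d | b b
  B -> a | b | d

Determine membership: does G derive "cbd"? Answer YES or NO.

CNF form of G:
  S -> S T0 | T1 T2 | T1 T3 | T3 A | T3 B
  A -> B X4 | T0 X5 | T2 T2
  B -> a | b | d
  T0 -> a
  T1 -> d
  T2 -> b
  T3 -> c
  X4 -> T0 T0
  X5 -> B T1

Fill CYK table bottom-up:
  [0..0]={T3}  "c"  orig:{}
  [1..1]={B,T2}  "b"  orig:{B}
  [2..2]={B,T1}  "d"  orig:{B}
  [0..1]={S}  "cb"
  [1..2]={X5}  "bd"  orig:{}
  [0..2]=∅  "cbd"

S ∉ T[0,2] ⇒ NO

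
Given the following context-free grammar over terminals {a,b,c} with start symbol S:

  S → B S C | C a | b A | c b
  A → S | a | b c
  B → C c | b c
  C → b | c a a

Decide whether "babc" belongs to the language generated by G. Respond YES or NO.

Convert to CNF:
  S -> B X5 | C T0 | T1 A | T2 T1
  A -> B X3 | C T0 | T1 A | T1 T2 | T2 T1 | a
  B -> C T2 | T1 T2
  C -> T2 X4 | b
  T0 -> a
  T1 -> b
  T2 -> c
  X3 -> S C
  X4 -> T0 T0
  X5 -> S C

CYK table (by increasing span):
  cell(0,0) b: {C,T1}  orig:{C}
  cell(1,1) a: {A,T0}  orig:{A}
  cell(2,2) b: {C,T1}  orig:{C}
  cell(3,3) c: {T2}  orig:{}
  cell(0,1) ba: {A,S}
  cell(1,2) ab: ∅
  cell(2,3) bc: {A,B}
  cell(0,2) bab: {X3,X5}  orig:{}
  cell(1,3) abc: ∅
  cell(0,3) babc: ∅

S ∉ T[0,3] ⇒ NO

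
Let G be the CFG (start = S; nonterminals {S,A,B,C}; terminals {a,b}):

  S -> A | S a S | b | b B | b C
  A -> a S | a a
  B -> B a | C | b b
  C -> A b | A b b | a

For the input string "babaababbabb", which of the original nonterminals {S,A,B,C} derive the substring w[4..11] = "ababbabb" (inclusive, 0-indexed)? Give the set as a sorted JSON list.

CNF form of G:
  S -> S X4 | T0 S | T0 T0 | T1 B | T1 C | b
  A -> T0 S | T0 T0
  B -> A T1 | A X2 | B T0 | T1 T1 | a
  C -> A T1 | A X3 | a
  T0 -> a
  T1 -> b
  X2 -> T1 T1
  X3 -> T1 T1
  X4 -> T0 S

CYK table (by increasing span), restricted to cells inside w[4..11]:
  cell(4,4) a: {B,C,T0}  orig:{B,C}
  cell(5,5) b: {S,T1}  orig:{S}
  cell(6,6) a: {B,C,T0}  orig:{B,C}
  cell(7,7) b: {S,T1}  orig:{S}
  cell(8,8) b: {S,T1}  orig:{S}
  cell(9,9) a: {B,C,T0}  orig:{B,C}
  cell(10,10) b: {S,T1}  orig:{S}
  cell(11,11) b: {S,T1}  orig:{S}
  cell(4,5) ab: {A,S,X4}  orig:{A,S}
  cell(5,6) ba: {S}
  cell(6,7) ab: {A,S,X4}  orig:{A,S}
  cell(7,8) bb: {B,X2,X3}  orig:{B}
  cell(8,9) ba: {S}
  cell(9,10) ab: {A,S,X4}  orig:{A,S}
  cell(10,11) bb: {B,X2,X3}  orig:{B}
  cell(4,6) aba: {A,S,X4}  orig:{A,S}
  cell(5,7) bab: {S}
  cell(6,8) abb: {B,C}
  cell(7,9) bba: {B}
  cell(8,10) bab: {S}
  cell(9,11) abb: {B,C}
  cell(4,7) abab: {A,B,C,S,X4}  orig:{A,B,C,S}
  cell(5,8) babb: {S}
  cell(6,9) abba: {B}
  cell(7,10) bbab: ∅
  cell(8,11) babb: {S}
  cell(4,8) ababb: {A,B,C,S,X4}  orig:{A,B,C,S}
  cell(5,9) babba: {S}
  cell(6,10) abbab: ∅
  cell(7,11) bbabb: ∅
  cell(4,9) ababba: {A,B,S,X4}  orig:{A,B,S}
  cell(5,10) babbab: {S}
  cell(6,11) abbabb: ∅
  cell(4,10) ababbab: {A,B,C,S,X4}  orig:{A,B,C,S}
  cell(5,11) babbabb: ∅
  cell(4,11) ababbabb: {B,C}

Original NTs in T[4,11] deriving "ababbabb": ["B", "C"]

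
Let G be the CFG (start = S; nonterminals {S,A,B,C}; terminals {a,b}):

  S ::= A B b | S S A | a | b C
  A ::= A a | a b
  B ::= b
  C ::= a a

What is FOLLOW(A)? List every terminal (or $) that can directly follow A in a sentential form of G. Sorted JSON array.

Compute FIRST by fixpoint:
pass 1:
  A via A→a b: +{a}
  B via B→b: +{b}
  C via C→a a: +{a}
  S via S→A B b: +{a}
  S via S→b C: +{b}
  FIRST[S]={a,b}  FIRST[A]={a}  FIRST[B]={b}  FIRST[C]={a}
pass 2: (stable)
  FIRST[S]={a,b}  FIRST[A]={a}  FIRST[B]={b}  FIRST[C]={a}

FOLLOW iteration:
initialize: $ ∈ FOLLOW(S)
iter 1:
  A→A a: FOLLOW(A) ⊇ FIRST(a) = {a}; new: +{a}
  S→A B b: FOLLOW(A) ⊇ FIRST(B) = {b}; new: +{b}
  S→A B b: FOLLOW(B) ⊇ FIRST(b) = {b}; new: +{b}
  S→S S A: FOLLOW(S) ⊇ FIRST(S) = {a,b}; new: +{a,b}
  S→S S A: FOLLOW(A) ⊇ FOLLOW(S) ⊇ {$,a,b}; new: +{$}
  S→b C: FOLLOW(C) ⊇ FOLLOW(S) ⊇ {$,a,b}; new: +{$,a,b}
  FOLLOW(S)={$,a,b}  FOLLOW(A)={$,a,b}  FOLLOW(B)={b}  FOLLOW(C)={$,a,b}
iter 2: (no change)
  FOLLOW(S)={$,a,b}  FOLLOW(A)={$,a,b}  FOLLOW(B)={b}  FOLLOW(C)={$,a,b}

FOLLOW(A) = ["$", "a", "b"]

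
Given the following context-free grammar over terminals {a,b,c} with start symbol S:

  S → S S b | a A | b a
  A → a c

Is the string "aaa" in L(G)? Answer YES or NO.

Convert to CNF:
  S -> S X3 | T0 A | T2 T0
  A -> T0 T1
  T0 -> a
  T1 -> c
  T2 -> b
  X3 -> S T2

Fill CYK table bottom-up:
  [0..0]={T0}  "a"  orig:{}
  [1..1]={T0}  "a"  orig:{}
  [2..2]={T0}  "a"  orig:{}
  [0..1]=∅  "aa"
  [1..2]=∅  "aa"
  [0..2]=∅  "aaa"

S ∉ T[0,2] ⇒ NO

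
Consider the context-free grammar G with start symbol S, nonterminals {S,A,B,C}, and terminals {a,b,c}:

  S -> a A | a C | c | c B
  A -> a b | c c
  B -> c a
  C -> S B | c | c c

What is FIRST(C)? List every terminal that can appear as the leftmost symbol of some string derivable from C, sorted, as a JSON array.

Compute FIRST by fixpoint:
[1]
  A via A→a b: +{a}
  A via A→c c: +{c}
  B via B→c a: +{c}
  C via C→c: +{c}
  S via S→a A: +{a}
  S via S→c: +{c}
  S: {a,c}  A: {a,c}  B: {c}  C: {c}
[2]
  C via C→S B: +{a}
  S: {a,c}  A: {a,c}  B: {c}  C: {a,c}
[3] (stable)
  S: {a,c}  A: {a,c}  B: {c}  C: {a,c}

FIRST(C) = ["a", "c"]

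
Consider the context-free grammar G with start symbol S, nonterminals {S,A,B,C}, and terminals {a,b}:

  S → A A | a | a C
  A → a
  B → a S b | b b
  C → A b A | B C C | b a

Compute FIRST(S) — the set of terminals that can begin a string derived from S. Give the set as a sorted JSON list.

Compute FIRST by fixpoint:
iter 1:
  A via A→a: +{a}
  B via B→a S b: +{a}
  B via B→b b: +{b}
  C via C→A b A: +{a}
  C via C→B C C: +{b}
  S via S→A A: +{a}
  S: {a}  A: {a}  B: {a,b}  C: {a,b}
iter 2: (no change)
  S: {a}  A: {a}  B: {a,b}  C: {a,b}

FIRST(S) = ["a"]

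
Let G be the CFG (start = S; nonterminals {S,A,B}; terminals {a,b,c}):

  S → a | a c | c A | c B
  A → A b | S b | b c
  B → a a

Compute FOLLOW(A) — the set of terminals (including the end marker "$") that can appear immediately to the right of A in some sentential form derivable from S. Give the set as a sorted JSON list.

FIRST sets, iterate to fixpoint:
[1]
  A via A→b c: +{b}
  B via B→a a: +{a}
  S via S→a: +{a}
  S via S→c A: +{c}
  S: {a,c}  A: {b}  B: {a}
[2]
  A via A→S b: +{a,c}
  S: {a,c}  A: {a,b,c}  B: {a}
[3] (no change)
  S: {a,c}  A: {a,b,c}  B: {a}

FOLLOW sets:
seed FOLLOW(S) with $
[1]
  A→A b: FOLLOW(A) ⊇ FIRST(b) = {b}; new: +{b}
  A→S b: FOLLOW(S) ⊇ FIRST(b) = {b}; new: +{b}
  S→c A: FOLLOW(A) ⊇ FOLLOW(S) ⊇ {$,b}; new: +{$}
  S→c B: FOLLOW(B) ⊇ FOLLOW(S) ⊇ {$,b}; new: +{$,b}
  FOLLOW[S]={$,b}  FOLLOW[A]={$,b}  FOLLOW[B]={$,b}
[2] — fixpoint
  FOLLOW[S]={$,b}  FOLLOW[A]={$,b}  FOLLOW[B]={$,b}

FOLLOW(A) = ["$", "b"]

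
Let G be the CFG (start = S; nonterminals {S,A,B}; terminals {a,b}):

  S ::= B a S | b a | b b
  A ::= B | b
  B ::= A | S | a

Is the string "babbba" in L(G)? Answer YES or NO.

CNF form of G:
  S -> B X4 | T1 T0 | T1 T1
  A -> B X2 | T1 T0 | T1 T1 | a | b
  B -> B X3 | T1 T0 | T1 T1 | a | b
  T0 -> a
  T1 -> b
  X2 -> T0 S
  X3 -> T0 S
  X4 -> T0 S

CYK table (by increasing span):
  cell(0,0) b: {A,B,T1}  orig:{A,B}
  cell(1,1) a: {A,B,T0}  orig:{A,B}
  cell(2,2) b: {A,B,T1}  orig:{A,B}
  cell(3,3) b: {A,B,T1}  orig:{A,B}
  cell(4,4) b: {A,B,T1}  orig:{A,B}
  cell(5,5) a: {A,B,T0}  orig:{A,B}
  cell(0,1) ba: {A,B,S}
  cell(1,2) ab: ∅
  cell(2,3) bb: {A,B,S}
  cell(3,4) bb: {A,B,S}
  cell(4,5) ba: {A,B,S}
  cell(0,2) bab: ∅
  cell(1,3) abb: {X2,X3,X4}  orig:{}
  cell(2,4) bbb: ∅
  cell(3,5) bba: ∅
  cell(0,3) babb: {A,B,S}
  cell(1,4) abbb: ∅
  cell(2,5) bbba: ∅
  cell(0,4) babbb: ∅
  cell(1,5) abbba: ∅
  cell(0,5) babbba: ∅

S ∉ T[0,5] ⇒ NO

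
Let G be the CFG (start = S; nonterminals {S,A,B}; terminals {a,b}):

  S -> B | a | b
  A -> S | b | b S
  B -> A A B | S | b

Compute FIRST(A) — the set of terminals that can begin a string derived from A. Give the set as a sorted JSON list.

FIRST sets, iterate to fixpoint:
[1]
  A via A→b: +{b}
  B via B→A A B: +{b}
  S via S→B: +{b}
  S via S→a: +{a}
  FIRST(S)={a,b}  FIRST(A)={b}  FIRST(B)={b}
[2]
  A via A→S: +{a}
  B via B→A A B: +{a}
  FIRST(S)={a,b}  FIRST(A)={a,b}  FIRST(B)={a,b}
[3] (no change)
  FIRST(S)={a,b}  FIRST(A)={a,b}  FIRST(B)={a,b}

FIRST(A) = ["a", "b"]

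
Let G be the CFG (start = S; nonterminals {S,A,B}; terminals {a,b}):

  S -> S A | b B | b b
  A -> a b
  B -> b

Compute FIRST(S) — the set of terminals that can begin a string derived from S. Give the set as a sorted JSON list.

FIRST iteration:
round 1:
  A via A→a b: +{a}
  B via B→b: +{b}
  S via S→b B: +{b}
  FIRST(S)={b}  FIRST(A)={a}  FIRST(B)={b}
round 2: done
  FIRST(S)={b}  FIRST(A)={a}  FIRST(B)={b}

FIRST(S) = ["b"]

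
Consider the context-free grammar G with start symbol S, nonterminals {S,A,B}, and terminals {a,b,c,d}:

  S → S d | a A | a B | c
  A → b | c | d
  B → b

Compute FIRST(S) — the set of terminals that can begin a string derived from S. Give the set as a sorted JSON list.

Compute FIRST by fixpoint:
pass 1:
  A via A→b: +{b}
  A via A→c: +{c}
  A via A→d: +{d}
  B via B→b: +{b}
  S via S→a A: +{a}
  S via S→c: +{c}
  FIRST[S]={a,c}  FIRST[A]={b,c,d}  FIRST[B]={b}
pass 2: — fixpoint
  FIRST[S]={a,c}  FIRST[A]={b,c,d}  FIRST[B]={b}

FIRST(S) = ["a", "c"]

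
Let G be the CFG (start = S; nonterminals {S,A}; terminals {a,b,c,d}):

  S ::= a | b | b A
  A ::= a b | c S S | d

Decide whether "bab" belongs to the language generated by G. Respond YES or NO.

Convert to CNF:
  S -> T1 A | a | b
  A -> T0 T1 | T2 X3 | d
  T0 -> a
  T1 -> b
  T2 -> c
  X3 -> S S

CYK fill:
  [0..0]={S,T1}  "b"  orig:{S}
  [1..1]={S,T0}  "a"  orig:{S}
  [2..2]={S,T1}  "b"  orig:{S}
  [0..1]={X3}  "ba"  orig:{}
  [1..2]={A,X3}  "ab"  orig:{A}
  [0..2]={S}  "bab"

S ∈ T[0,2] ⇒ YES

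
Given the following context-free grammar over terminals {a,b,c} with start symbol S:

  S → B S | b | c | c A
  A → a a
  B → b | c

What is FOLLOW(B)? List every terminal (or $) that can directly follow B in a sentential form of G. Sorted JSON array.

Compute FIRST by fixpoint:
iter 1:
  A via A→a a: +{a}
  B via B→b: +{b}
  B via B→c: +{c}
  S via S→B S: +{b,c}
  FIRST[S]={b,c}  FIRST[A]={a}  FIRST[B]={b,c}
iter 2: — fixpoint
  FIRST[S]={b,c}  FIRST[A]={a}  FIRST[B]={b,c}

FOLLOW sets:
FOLLOW(S) := {$}
iter 1:
  S→B S: FOLLOW(B) ⊇ FIRST(S) = {b,c}; new: +{b,c}
  S→c A: FOLLOW(A) ⊇ FOLLOW(S) ⊇ {$}; new: +{$}
  S: {$}  A: {$}  B: {b,c}
iter 2: done
  S: {$}  A: {$}  B: {b,c}

FOLLOW(B) = ["b", "c"]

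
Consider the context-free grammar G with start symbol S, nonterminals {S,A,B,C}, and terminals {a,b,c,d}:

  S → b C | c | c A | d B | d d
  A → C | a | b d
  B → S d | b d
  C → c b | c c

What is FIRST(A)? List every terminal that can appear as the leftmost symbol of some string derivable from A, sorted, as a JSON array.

FIRST iteration:
round 1:
  A via A→a: +{a}
  A via A→b d: +{b}
  B via B→b d: +{b}
  C via C→c b: +{c}
  S via S→b C: +{b}
  S via S→c: +{c}
  S via S→d B: +{d}
  FIRST(S)={b,c,d}  FIRST(A)={a,b}  FIRST(B)={b}  FIRST(C)={c}
round 2:
  A via A→C: +{c}
  B via B→S d: +{c,d}
  FIRST(S)={b,c,d}  FIRST(A)={a,b,c}  FIRST(B)={b,c,d}  FIRST(C)={c}
round 3: — fixpoint
  FIRST(S)={b,c,d}  FIRST(A)={a,b,c}  FIRST(B)={b,c,d}  FIRST(C)={c}

FIRST(A) = ["a", "b", "c"]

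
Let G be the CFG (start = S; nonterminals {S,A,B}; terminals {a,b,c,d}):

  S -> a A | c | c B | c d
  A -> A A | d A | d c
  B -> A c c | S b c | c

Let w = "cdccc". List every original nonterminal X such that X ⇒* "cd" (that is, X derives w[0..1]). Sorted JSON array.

Convert to CNF:
  S -> T1 B | T1 T0 | T3 A | c
  A -> A A | T0 A | T0 T1
  B -> A X4 | S X5 | c
  T0 -> d
  T1 -> c
  T2 -> b
  T3 -> a
  X4 -> T1 T1
  X5 -> T2 T1

CYK table (by increasing span) (cells [i..j] with 0 ≤ i ≤ j ≤ 1 only):
  cell(0,0) c: {B,S,T1}  orig:{B,S}
  cell(1,1) d: {T0}  orig:{}
  cell(0,1) cd: {S}

Original NTs in T[0,1] deriving "cd": ["S"]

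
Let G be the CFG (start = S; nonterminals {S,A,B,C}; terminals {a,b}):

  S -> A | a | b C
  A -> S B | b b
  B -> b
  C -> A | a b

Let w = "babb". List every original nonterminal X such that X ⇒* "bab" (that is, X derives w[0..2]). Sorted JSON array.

Convert to CNF:
  S -> S B | T0 C | T0 T0 | a
  A -> S B | T0 T0
  B -> b
  C -> S B | T0 T0 | T1 T0
  T0 -> b
  T1 -> a

Fill CYK table bottom-up — only the sub-triangle for w[0..2]:
  T[0,0] 'b' = {B,T0}  orig:{B}
  T[1,1] 'a' = {S,T1}  orig:{S}
  T[2,2] 'b' = {B,T0}  orig:{B}
  T[0,1] 'ba' = ∅
  T[1,2] 'ab' = {A,C,S}
  T[0,2] 'bab' = {S}

Original NTs in T[0,2] deriving "bab": ["S"]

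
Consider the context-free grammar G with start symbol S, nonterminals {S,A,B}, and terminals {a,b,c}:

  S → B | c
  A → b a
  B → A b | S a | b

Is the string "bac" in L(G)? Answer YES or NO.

Convert to CNF:
  S -> A T0 | S T1 | b | c
  A -> T0 T1
  B -> A T0 | S T1 | b
  T0 -> b
  T1 -> a

CYK fill:
  T[0,0] 'b' = {B,S,T0}  orig:{B,S}
  T[1,1] 'a' = {T1}  orig:{}
  T[2,2] 'c' = {S}
  T[0,1] 'ba' = {A,B,S}
  T[1,2] 'ac' = ∅
  T[0,2] 'bac' = ∅

S ∉ T[0,2] ⇒ NO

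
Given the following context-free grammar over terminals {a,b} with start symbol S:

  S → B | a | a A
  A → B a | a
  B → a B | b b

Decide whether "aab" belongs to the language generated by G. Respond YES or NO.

CNF form of G:
  S -> T0 A | T0 B | T1 T1 | a
  A -> B T0 | a
  B -> T0 B | T1 T1
  T0 -> a
  T1 -> b

Fill CYK table bottom-up:
  [0..0]={A,S,T0}  "a"  orig:{A,S}
  [1..1]={A,S,T0}  "a"  orig:{A,S}
  [2..2]={T1}  "b"  orig:{}
  [0..1]={S}  "aa"
  [1..2]=∅  "ab"
  [0..2]=∅  "aab"

S ∉ T[0,2] ⇒ NO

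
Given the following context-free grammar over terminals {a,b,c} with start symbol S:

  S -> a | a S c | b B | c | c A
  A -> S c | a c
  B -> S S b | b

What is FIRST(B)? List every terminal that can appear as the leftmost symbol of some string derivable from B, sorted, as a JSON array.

FIRST sets, iterate to fixpoint:
pass 1:
  A via A→a c: +{a}
  B via B→b: +{b}
  S via S→a: +{a}
  S via S→b B: +{b}
  S via S→c: +{c}
  S: {a,b,c}  A: {a}  B: {b}
pass 2:
  A via A→S c: +{b,c}
  B via B→S S b: +{a,c}
  S: {a,b,c}  A: {a,b,c}  B: {a,b,c}
pass 3: (stable)
  S: {a,b,c}  A: {a,b,c}  B: {a,b,c}

FIRST(B) = ["a", "b", "c"]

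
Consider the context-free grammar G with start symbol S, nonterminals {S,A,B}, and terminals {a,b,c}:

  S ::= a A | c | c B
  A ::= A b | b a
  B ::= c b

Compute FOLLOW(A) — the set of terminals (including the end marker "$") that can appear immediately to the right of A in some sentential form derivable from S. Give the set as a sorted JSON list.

Compute FIRST by fixpoint:
[1]
  A via A→b a: +{b}
  B via B→c b: +{c}
  S via S→a A: +{a}
  S via S→c: +{c}
  FIRST(S)={a,c}  FIRST(A)={b}  FIRST(B)={c}
[2] (stable)
  FIRST(S)={a,c}  FIRST(A)={b}  FIRST(B)={c}

Compute FOLLOW by fixpoint:
FOLLOW(S) := {$}
[1]
  A→A b: FOLLOW(A) ⊇ FIRST(b) = {b}; new: +{b}
  S→a A: FOLLOW(A) ⊇ FOLLOW(S) ⊇ {$}; new: +{$}
  S→c B: FOLLOW(B) ⊇ FOLLOW(S) ⊇ {$}; new: +{$}
  S: {$}  A: {$,b}  B: {$}
[2] (stable)
  S: {$}  A: {$,b}  B: {$}

FOLLOW(A) = ["$", "b"]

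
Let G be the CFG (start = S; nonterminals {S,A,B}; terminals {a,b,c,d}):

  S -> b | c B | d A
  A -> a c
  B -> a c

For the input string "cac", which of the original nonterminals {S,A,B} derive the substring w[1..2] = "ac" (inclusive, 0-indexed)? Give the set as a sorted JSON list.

CNF form of G:
  S -> T1 B | T2 A | b
  A -> T0 T1
  B -> T0 T1
  T0 -> a
  T1 -> c
  T2 -> d

CYK fill — only the sub-triangle for w[1..2]:
  cell(1,1) a: {T0}  orig:{}
  cell(2,2) c: {T1}  orig:{}
  cell(1,2) ac: {A,B}

Original NTs in T[1,2] deriving "ac": ["A", "B"]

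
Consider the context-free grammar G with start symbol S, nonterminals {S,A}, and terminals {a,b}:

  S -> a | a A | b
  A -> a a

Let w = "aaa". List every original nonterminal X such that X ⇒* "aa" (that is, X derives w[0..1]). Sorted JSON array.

Convert to CNF:
  S -> T0 A | a | b
  A -> T0 T0
  T0 -> a

CYK fill (cells [i..j] with 0 ≤ i ≤ j ≤ 1 only):
  cell(0,0) a: {S,T0}  orig:{S}
  cell(1,1) a: {S,T0}  orig:{S}
  cell(0,1) aa: {A}

Original NTs in T[0,1] deriving "aa": ["A"]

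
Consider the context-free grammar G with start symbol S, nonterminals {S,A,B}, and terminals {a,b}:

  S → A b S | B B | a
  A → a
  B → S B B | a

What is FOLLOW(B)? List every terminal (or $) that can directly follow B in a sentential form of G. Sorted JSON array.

Compute FIRST by fixpoint:
[1]
  A via A→a: +{a}
  B via B→a: +{a}
  S via S→A b S: +{a}
  S: {a}  A: {a}  B: {a}
[2] done
  S: {a}  A: {a}  B: {a}

FOLLOW sets:
initialize: $ ∈ FOLLOW(S)
round 1:
  B→S B B: FOLLOW(S) ⊇ FIRST(B) = {a}; new: +{a}
  B→S B B: FOLLOW(B) ⊇ FIRST(B) = {a}; new: +{a}
  S→A b S: FOLLOW(A) ⊇ FIRST(b) = {b}; new: +{b}
  S→B B: FOLLOW(B) ⊇ FOLLOW(S) ⊇ {$,a}; new: +{$}
  S: {$,a}  A: {b}  B: {$,a}
round 2: — fixpoint
  S: {$,a}  A: {b}  B: {$,a}

FOLLOW(B) = ["$", "a"]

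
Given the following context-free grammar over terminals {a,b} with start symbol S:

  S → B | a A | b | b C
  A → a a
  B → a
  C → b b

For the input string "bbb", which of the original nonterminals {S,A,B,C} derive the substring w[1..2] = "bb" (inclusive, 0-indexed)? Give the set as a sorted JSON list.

Convert to CNF:
  S -> T0 A | T1 C | a | b
  A -> T0 T0
  B -> a
  C -> T1 T1
  T0 -> a
  T1 -> b

CYK table (by increasing span), restricted to cells inside w[1..2]:
  T[1,1] 'b' = {S,T1}  orig:{S}
  T[2,2] 'b' = {S,T1}  orig:{S}
  T[1,2] 'bb' = {C}

Original NTs in T[1,2] deriving "bb": ["C"]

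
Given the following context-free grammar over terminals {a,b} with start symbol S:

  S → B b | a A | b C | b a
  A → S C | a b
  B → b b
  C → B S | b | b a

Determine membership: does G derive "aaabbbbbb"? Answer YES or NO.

CNF form of G:
  S -> B T1 | T0 A | T1 C | T1 T0
  A -> S C | T0 T1
  B -> T1 T1
  C -> B S | T1 T0 | b
  T0 -> a
  T1 -> b

CYK table (by increasing span):
  [0..0]={T0}  "a"  orig:{}
  [1..1]={T0}  "a"  orig:{}
  [2..2]={T0}  "a"  orig:{}
  [3..3]={C,T1}  "b"  orig:{C}
  [4..4]={C,T1}  "b"  orig:{C}
  [5..5]={C,T1}  "b"  orig:{C}
  [6..6]={C,T1}  "b"  orig:{C}
  [7..7]={C,T1}  "b"  orig:{C}
  [8..8]={C,T1}  "b"  orig:{C}
  [0..1]=∅  "aa"
  [1..2]=∅  "aa"
  [2..3]={A}  "ab"
  [3..4]={B,S}  "bb"
  [4..5]={B,S}  "bb"
  [5..6]={B,S}  "bb"
  [6..7]={B,S}  "bb"
  [7..8]={B,S}  "bb"
  [0..2]=∅  "aaa"
  [1..3]={S}  "aab"
  [2..4]=∅  "abb"
  [3..5]={A,S}  "bbb"
  [4..6]={A,S}  "bbb"
  [5..7]={A,S}  "bbb"
  [6..8]={A,S}  "bbb"
  [0..3]=∅  "aaab"
  [1..4]={A}  "aabb"
  [2..5]={S}  "abbb"
  [3..6]={A,C}  "bbbb"
  [4..7]={A,C}  "bbbb"
  [5..8]={A,C}  "bbbb"
  [0..4]={S}  "aaabb"
  [1..5]=∅  "aabbb"
  [2..6]={A,S}  "abbbb"
  [3..7]={C,S}  "bbbbb"
  [4..8]={C,S}  "bbbbb"
  [0..5]={A}  "aaabbb"
  [1..6]={S}  "aabbbb"
  [2..7]={A}  "abbbbb"
  [3..8]={A,S}  "bbbbbb"
  [0..6]=∅  "aaabbbb"
  [1..7]={A,S}  "aabbbbb"
  [2..8]={S}  "abbbbbb"
  [0..7]={S}  "aaabbbbb"
  [1..8]={A}  "aabbbbbb"
  [0..8]={A,S}  "aaabbbbbb"

S ∈ T[0,8] ⇒ YES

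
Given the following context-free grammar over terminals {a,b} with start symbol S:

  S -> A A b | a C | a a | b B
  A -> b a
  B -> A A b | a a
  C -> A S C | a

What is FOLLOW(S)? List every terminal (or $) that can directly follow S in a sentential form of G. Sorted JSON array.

Compute FIRST by fixpoint:
round 1:
  A via A→b a: +{b}
  B via B→A A b: +{b}
  B via B→a a: +{a}
  C via C→A S C: +{b}
  C via C→a: +{a}
  S via S→A A b: +{b}
  S via S→a C: +{a}
  FIRST[S]={a,b}  FIRST[A]={b}  FIRST[B]={a,b}  FIRST[C]={a,b}
round 2: — fixpoint
  FIRST[S]={a,b}  FIRST[A]={b}  FIRST[B]={a,b}  FIRST[C]={a,b}

FOLLOW sets:
seed FOLLOW(S) with $
iter 1:
  B→A A b: FOLLOW(A) ⊇ FIRST(A) = {b}; new: +{b}
  C→A S C: FOLLOW(A) ⊇ FIRST(S) = {a,b}; new: +{a}
  C→A S C: FOLLOW(S) ⊇ FIRST(C) = {a,b}; new: +{a,b}
  S→a C: FOLLOW(C) ⊇ FOLLOW(S) ⊇ {$,a,b}; new: +{$,a,b}
  S→b B: FOLLOW(B) ⊇ FOLLOW(S) ⊇ {$,a,b}; new: +{$,a,b}
  S: {$,a,b}  A: {a,b}  B: {$,a,b}  C: {$,a,b}
iter 2: (no change)
  S: {$,a,b}  A: {a,b}  B: {$,a,b}  C: {$,a,b}

FOLLOW(S) = ["$", "a", "b"]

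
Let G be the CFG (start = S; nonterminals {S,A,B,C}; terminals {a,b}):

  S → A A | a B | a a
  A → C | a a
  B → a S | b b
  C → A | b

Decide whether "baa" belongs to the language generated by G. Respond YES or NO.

Convert to CNF:
  S -> A A | T0 B | T0 T0
  A -> T0 T0 | b
  B -> T0 S | T1 T1
  C -> T0 T0 | b
  T0 -> a
  T1 -> b

Fill CYK table bottom-up:
  T[0,0] 'b' = {A,C,T1}  orig:{A,C}
  T[1,1] 'a' = {T0}  orig:{}
  T[2,2] 'a' = {T0}  orig:{}
  T[0,1] 'ba' = ∅
  T[1,2] 'aa' = {A,C,S}
  T[0,2] 'baa' = {S}

S ∈ T[0,2] ⇒ YES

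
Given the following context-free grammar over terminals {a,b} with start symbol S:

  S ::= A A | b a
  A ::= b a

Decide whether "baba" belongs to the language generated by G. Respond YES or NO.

Convert to CNF:
  S -> A A | T0 T1
  A -> T0 T1
  T0 -> b
  T1 -> a

CYK fill:
  T[0,0] 'b' = {T0}  orig:{}
  T[1,1] 'a' = {T1}  orig:{}
  T[2,2] 'b' = {T0}  orig:{}
  T[3,3] 'a' = {T1}  orig:{}
  T[0,1] 'ba' = {A,S}
  T[1,2] 'ab' = ∅
  T[2,3] 'ba' = {A,S}
  T[0,2] 'bab' = ∅
  T[1,3] 'aba' = ∅
  T[0,3] 'baba' = {S}

S ∈ T[0,3] ⇒ YES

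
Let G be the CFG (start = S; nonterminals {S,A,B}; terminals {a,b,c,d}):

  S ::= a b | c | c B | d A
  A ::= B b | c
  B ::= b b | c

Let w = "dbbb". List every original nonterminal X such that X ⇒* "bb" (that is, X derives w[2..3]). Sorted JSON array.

Convert to CNF:
  S -> T1 T0 | T2 B | T3 A | c
  A -> B T0 | c
  B -> T0 T0 | c
  T0 -> b
  T1 -> a
  T2 -> c
  T3 -> d

CYK table (by increasing span) (cells [i..j] with 2 ≤ i ≤ j ≤ 3 only):
  [2..2]={T0}  "b"  orig:{}
  [3..3]={T0}  "b"  orig:{}
  [2..3]={B}  "bb"

Original NTs in T[2,3] deriving "bb": ["B"]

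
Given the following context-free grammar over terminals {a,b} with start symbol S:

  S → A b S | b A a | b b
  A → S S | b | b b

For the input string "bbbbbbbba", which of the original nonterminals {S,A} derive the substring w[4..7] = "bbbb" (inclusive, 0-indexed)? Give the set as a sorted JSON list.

Convert to CNF:
  S -> A X2 | T0 T0 | T0 X3
  A -> S S | T0 T0 | b
  T0 -> b
  T1 -> a
  X2 -> T0 S
  X3 -> A T1

CYK fill — only the sub-triangle for w[4..7]:
  T[4,4] 'b' = {A,T0}  orig:{A}
  T[5,5] 'b' = {A,T0}  orig:{A}
  T[6,6] 'b' = {A,T0}  orig:{A}
  T[7,7] 'b' = {A,T0}  orig:{A}
  T[4,5] 'bb' = {A,S}
  T[5,6] 'bb' = {A,S}
  T[6,7] 'bb' = {A,S}
  T[4,6] 'bbb' = {X2}  orig:{}
  T[5,7] 'bbb' = {X2}  orig:{}
  T[4,7] 'bbbb' = {A,S}

Original NTs in T[4,7] deriving "bbbb": ["A", "S"]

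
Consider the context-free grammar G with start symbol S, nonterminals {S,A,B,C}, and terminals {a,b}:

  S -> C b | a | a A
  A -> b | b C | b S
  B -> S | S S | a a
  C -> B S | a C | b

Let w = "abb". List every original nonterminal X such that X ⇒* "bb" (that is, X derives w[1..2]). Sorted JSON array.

Convert to CNF:
  S -> C T0 | T1 A | a
  A -> T0 C | T0 S | b
  B -> C T0 | S S | T1 A | T1 T1 | a
  C -> B S | T1 C | b
  T0 -> b
  T1 -> a

CYK fill, restricted to cells inside w[1..2]:
  [1..1]={A,C,T0}  "b"  orig:{A,C}
  [2..2]={A,C,T0}  "b"  orig:{A,C}
  [1..2]={A,B,S}  "bb"

Original NTs in T[1,2] deriving "bb": ["A", "B", "S"]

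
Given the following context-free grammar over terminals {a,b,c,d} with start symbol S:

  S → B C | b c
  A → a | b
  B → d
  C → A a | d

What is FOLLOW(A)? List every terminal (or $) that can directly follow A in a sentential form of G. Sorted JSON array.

Compute FIRST by fixpoint:
[1]
  A via A→a: +{a}
  A via A→b: +{b}
  B via B→d: +{d}
  C via C→A a: +{a,b}
  C via C→d: +{d}
  S via S→B C: +{d}
  S via S→b c: +{b}
  S: {b,d}  A: {a,b}  B: {d}  C: {a,b,d}
[2] done
  S: {b,d}  A: {a,b}  B: {d}  C: {a,b,d}

Compute FOLLOW by fixpoint:
FOLLOW(S) := {$}
[1]
  C→A a: FOLLOW(A) ⊇ FIRST(a) = {a}; new: +{a}
  S→B C: FOLLOW(B) ⊇ FIRST(C) = {a,b,d}; new: +{a,b,d}
  S→B C: FOLLOW(C) ⊇ FOLLOW(S) ⊇ {$}; new: +{$}
  S: {$}  A: {a}  B: {a,b,d}  C: {$}
[2] — fixpoint
  S: {$}  A: {a}  B: {a,b,d}  C: {$}

FOLLOW(A) = ["a"]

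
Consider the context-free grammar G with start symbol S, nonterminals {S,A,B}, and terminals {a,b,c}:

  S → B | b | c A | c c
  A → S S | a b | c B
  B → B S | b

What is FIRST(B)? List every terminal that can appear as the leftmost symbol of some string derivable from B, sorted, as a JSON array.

FIRST sets, iterate to fixpoint:
round 1:
  A via A→a b: +{a}
  A via A→c B: +{c}
  B via B→b: +{b}
  S via S→B: +{b}
  S via S→c A: +{c}
  FIRST(S)={b,c}  FIRST(A)={a,c}  FIRST(B)={b}
round 2:
  A via A→S S: +{b}
  FIRST(S)={b,c}  FIRST(A)={a,b,c}  FIRST(B)={b}
round 3: done
  FIRST(S)={b,c}  FIRST(A)={a,b,c}  FIRST(B)={b}

FIRST(B) = ["b"]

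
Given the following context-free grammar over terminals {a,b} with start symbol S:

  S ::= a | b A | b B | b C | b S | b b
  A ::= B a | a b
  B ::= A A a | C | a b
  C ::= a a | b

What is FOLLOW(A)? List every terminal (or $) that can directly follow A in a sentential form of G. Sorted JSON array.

Compute FIRST by fixpoint:
pass 1:
  A via A→a b: +{a}
  B via B→A A a: +{a}
  C via C→a a: +{a}
  C via C→b: +{b}
  S via S→a: +{a}
  S via S→b A: +{b}
  S: {a,b}  A: {a}  B: {a}  C: {a,b}
pass 2:
  B via B→C: +{b}
  S: {a,b}  A: {a}  B: {a,b}  C: {a,b}
pass 3:
  A via A→B a: +{b}
  S: {a,b}  A: {a,b}  B: {a,b}  C: {a,b}
pass 4: (stable)
  S: {a,b}  A: {a,b}  B: {a,b}  C: {a,b}

Compute FOLLOW by fixpoint:
seed FOLLOW(S) with $
round 1:
  A→B a: FOLLOW(B) ⊇ FIRST(a) = {a}; new: +{a}
  B→A A a: FOLLOW(A) ⊇ FIRST(A) = {a,b}; new: +{a,b}
  B→C: FOLLOW(C) ⊇ FOLLOW(B) ⊇ {a}; new: +{a}
  S→b A: FOLLOW(A) ⊇ FOLLOW(S) ⊇ {$}; new: +{$}
  S→b B: FOLLOW(B) ⊇ FOLLOW(S) ⊇ {$}; new: +{$}
  S→b C: FOLLOW(C) ⊇ FOLLOW(S) ⊇ {$}; new: +{$}
  S: {$}  A: {$,a,b}  B: {$,a}  C: {$,a}
round 2: — fixpoint
  S: {$}  A: {$,a,b}  B: {$,a}  C: {$,a}

FOLLOW(A) = ["$", "a", "b"]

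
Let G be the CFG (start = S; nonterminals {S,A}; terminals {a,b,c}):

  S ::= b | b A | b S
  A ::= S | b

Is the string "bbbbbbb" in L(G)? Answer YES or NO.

Convert to CNF:
  S -> T0 A | T0 S | b
  A -> T0 A | T0 S | b
  T0 -> b

CYK table (by increasing span):
  [0..0]={A,S,T0}  "b"  orig:{A,S}
  [1..1]={A,S,T0}  "b"  orig:{A,S}
  [2..2]={A,S,T0}  "b"  orig:{A,S}
  [3..3]={A,S,T0}  "b"  orig:{A,S}
  [4..4]={A,S,T0}  "b"  orig:{A,S}
  [5..5]={A,S,T0}  "b"  orig:{A,S}
  [6..6]={A,S,T0}  "b"  orig:{A,S}
  [0..1]={A,S}  "bb"
  [1..2]={A,S}  "bb"
  [2..3]={A,S}  "bb"
  [3..4]={A,S}  "bb"
  [4..5]={A,S}  "bb"
  [5..6]={A,S}  "bb"
  [0..2]={A,S}  "bbb"
  [1..3]={A,S}  "bbb"
  [2..4]={A,S}  "bbb"
  [3..5]={A,S}  "bbb"
  [4..6]={A,S}  "bbb"
  [0..3]={A,S}  "bbbb"
  [1..4]={A,S}  "bbbb"
  [2..5]={A,S}  "bbbb"
  [3..6]={A,S}  "bbbb"
  [0..4]={A,S}  "bbbbb"
  [1..5]={A,S}  "bbbbb"
  [2..6]={A,S}  "bbbbb"
  [0..5]={A,S}  "bbbbbb"
  [1..6]={A,S}  "bbbbbb"
  [0..6]={A,S}  "bbbbbbb"

S ∈ T[0,6] ⇒ YES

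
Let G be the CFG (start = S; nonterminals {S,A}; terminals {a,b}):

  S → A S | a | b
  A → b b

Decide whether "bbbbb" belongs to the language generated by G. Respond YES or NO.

Convert to CNF:
  S -> A S | a | b
  A -> T0 T0
  T0 -> b

CYK fill:
  [0..0]={S,T0}  "b"  orig:{S}
  [1..1]={S,T0}  "b"  orig:{S}
  [2..2]={S,T0}  "b"  orig:{S}
  [3..3]={S,T0}  "b"  orig:{S}
  [4..4]={S,T0}  "b"  orig:{S}
  [0..1]={A}  "bb"
  [1..2]={A}  "bb"
  [2..3]={A}  "bb"
  [3..4]={A}  "bb"
  [0..2]={S}  "bbb"
  [1..3]={S}  "bbb"
  [2..4]={S}  "bbb"
  [0..3]=∅  "bbbb"
  [1..4]=∅  "bbbb"
  [0..4]={S}  "bbbbb"

S ∈ T[0,4] ⇒ YES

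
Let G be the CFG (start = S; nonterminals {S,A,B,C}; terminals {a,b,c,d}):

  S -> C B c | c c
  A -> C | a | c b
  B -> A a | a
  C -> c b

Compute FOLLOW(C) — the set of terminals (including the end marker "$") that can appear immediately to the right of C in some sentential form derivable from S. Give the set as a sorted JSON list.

FIRST sets, iterate to fixpoint:
round 1:
  A via A→a: +{a}
  A via A→c b: +{c}
  B via B→A a: +{a,c}
  C via C→c b: +{c}
  S via S→C B c: +{c}
  FIRST(S)={c}  FIRST(A)={a,c}  FIRST(B)={a,c}  FIRST(C)={c}
round 2: — fixpoint
  FIRST(S)={c}  FIRST(A)={a,c}  FIRST(B)={a,c}  FIRST(C)={c}

Compute FOLLOW by fixpoint:
FOLLOW(S) := {$}
[1]
  B→A a: FOLLOW(A) ⊇ FIRST(a) = {a}; new: +{a}
  S→C B c: FOLLOW(C) ⊇ FIRST(B) = {a,c}; new: +{a,c}
  S→C B c: FOLLOW(B) ⊇ FIRST(c) = {c}; new: +{c}
  FOLLOW[S]={$}  FOLLOW[A]={a}  FOLLOW[B]={c}  FOLLOW[C]={a,c}
[2] (stable)
  FOLLOW[S]={$}  FOLLOW[A]={a}  FOLLOW[B]={c}  FOLLOW[C]={a,c}

FOLLOW(C) = ["a", "c"]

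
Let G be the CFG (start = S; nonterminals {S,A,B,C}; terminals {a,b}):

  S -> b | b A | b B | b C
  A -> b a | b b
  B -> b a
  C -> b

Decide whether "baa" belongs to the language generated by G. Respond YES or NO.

CNF form of G:
  S -> T0 A | T0 B | T0 C | b
  A -> T0 T0 | T0 T1
  B -> T0 T1
  C -> b
  T0 -> b
  T1 -> a

Fill CYK table bottom-up:
  T[0,0] 'b' = {C,S,T0}  orig:{C,S}
  T[1,1] 'a' = {T1}  orig:{}
  T[2,2] 'a' = {T1}  orig:{}
  T[0,1] 'ba' = {A,B}
  T[1,2] 'aa' = ∅
  T[0,2] 'baa' = ∅

S ∉ T[0,2] ⇒ NO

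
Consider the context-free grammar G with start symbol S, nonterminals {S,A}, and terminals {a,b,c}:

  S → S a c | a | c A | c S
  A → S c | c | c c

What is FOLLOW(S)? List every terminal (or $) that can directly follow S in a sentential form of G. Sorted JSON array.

Compute FIRST by fixpoint:
pass 1:
  A via A→c: +{c}
  S via S→a: +{a}
  S via S→c A: +{c}
  FIRST(S)={a,c}  FIRST(A)={c}
pass 2:
  A via A→S c: +{a}
  FIRST(S)={a,c}  FIRST(A)={a,c}
pass 3: (no change)
  FIRST(S)={a,c}  FIRST(A)={a,c}

FOLLOW sets:
FOLLOW(S) := {$}
[1]
  A→S c: FOLLOW(S) ⊇ FIRST(c) = {c}; new: +{c}
  S→S a c: FOLLOW(S) ⊇ FIRST(a) = {a}; new: +{a}
  S→c A: FOLLOW(A) ⊇ FOLLOW(S) ⊇ {$,a,c}; new: +{$,a,c}
  S: {$,a,c}  A: {$,a,c}
[2] (no change)
  S: {$,a,c}  A: {$,a,c}

FOLLOW(S) = ["$", "a", "c"]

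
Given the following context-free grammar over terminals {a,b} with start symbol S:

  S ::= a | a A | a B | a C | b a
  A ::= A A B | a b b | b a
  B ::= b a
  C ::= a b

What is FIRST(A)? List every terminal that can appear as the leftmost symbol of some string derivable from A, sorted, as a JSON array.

Compute FIRST by fixpoint:
[1]
  A via A→a b b: +{a}
  A via A→b a: +{b}
  B via B→b a: +{b}
  C via C→a b: +{a}
  S via S→a: +{a}
  S via S→b a: +{b}
  S: {a,b}  A: {a,b}  B: {b}  C: {a}
[2] (stable)
  S: {a,b}  A: {a,b}  B: {b}  C: {a}

FIRST(A) = ["a", "b"]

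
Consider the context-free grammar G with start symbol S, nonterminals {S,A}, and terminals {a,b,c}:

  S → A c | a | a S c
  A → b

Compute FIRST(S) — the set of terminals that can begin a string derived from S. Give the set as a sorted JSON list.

FIRST iteration:
[1]
  A via A→b: +{b}
  S via S→A c: +{b}
  S via S→a: +{a}
  FIRST(S)={a,b}  FIRST(A)={b}
[2] done
  FIRST(S)={a,b}  FIRST(A)={b}

FIRST(S) = ["a", "b"]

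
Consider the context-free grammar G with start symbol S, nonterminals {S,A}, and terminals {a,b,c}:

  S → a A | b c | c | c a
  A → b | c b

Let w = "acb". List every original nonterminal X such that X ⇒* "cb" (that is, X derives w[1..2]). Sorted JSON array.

Convert to CNF:
  S -> T0 T2 | T1 T0 | T2 A | c
  A -> T0 T1 | b
  T0 -> c
  T1 -> b
  T2 -> a

CYK fill — only the sub-triangle for w[1..2]:
  cell(1,1) c: {S,T0}  orig:{S}
  cell(2,2) b: {A,T1}  orig:{A}
  cell(1,2) cb: {A}

Original NTs in T[1,2] deriving "cb": ["A"]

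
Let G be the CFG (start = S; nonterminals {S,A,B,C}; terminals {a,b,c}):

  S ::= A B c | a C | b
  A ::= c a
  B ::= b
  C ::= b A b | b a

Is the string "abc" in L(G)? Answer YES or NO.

CNF form of G:
  S -> A X4 | T1 C | b
  A -> T0 T1
  B -> b
  C -> T2 T1 | T2 X3
  T0 -> c
  T1 -> a
  T2 -> b
  X3 -> A T2
  X4 -> B T0

CYK fill:
  cell(0,0) a: {T1}  orig:{}
  cell(1,1) b: {B,S,T2}  orig:{B,S}
  cell(2,2) c: {T0}  orig:{}
  cell(0,1) ab: ∅
  cell(1,2) bc: {X4}  orig:{}
  cell(0,2) abc: ∅

S ∉ T[0,2] ⇒ NO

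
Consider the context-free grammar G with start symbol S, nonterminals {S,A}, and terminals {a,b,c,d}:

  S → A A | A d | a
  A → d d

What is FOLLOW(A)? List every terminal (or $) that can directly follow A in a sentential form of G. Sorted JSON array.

Compute FIRST by fixpoint:
pass 1:
  A via A→d d: +{d}
  S via S→A A: +{d}
  S via S→a: +{a}
  S: {a,d}  A: {d}
pass 2: — fixpoint
  S: {a,d}  A: {d}

Compute FOLLOW by fixpoint:
FOLLOW(S) := {$}
iter 1:
  S→A A: FOLLOW(A) ⊇ FIRST(A) = {d}; new: +{d}
  S→A A: FOLLOW(A) ⊇ FOLLOW(S) ⊇ {$}; new: +{$}
  S: {$}  A: {$,d}
iter 2: (stable)
  S: {$}  A: {$,d}

FOLLOW(A) = ["$", "d"]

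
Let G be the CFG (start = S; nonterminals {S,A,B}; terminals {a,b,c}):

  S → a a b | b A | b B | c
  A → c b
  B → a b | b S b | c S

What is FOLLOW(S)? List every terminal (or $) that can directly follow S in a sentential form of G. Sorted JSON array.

Compute FIRST by fixpoint:
pass 1:
  A via A→c b: +{c}
  B via B→a b: +{a}
  B via B→b S b: +{b}
  B via B→c S: +{c}
  S via S→a a b: +{a}
  S via S→b A: +{b}
  S via S→c: +{c}
  FIRST[S]={a,b,c}  FIRST[A]={c}  FIRST[B]={a,b,c}
pass 2: — fixpoint
  FIRST[S]={a,b,c}  FIRST[A]={c}  FIRST[B]={a,b,c}

Compute FOLLOW by fixpoint:
initialize: $ ∈ FOLLOW(S)
[1]
  B→b S b: FOLLOW(S) ⊇ FIRST(b) = {b}; new: +{b}
  S→b A: FOLLOW(A) ⊇ FOLLOW(S) ⊇ {$,b}; new: +{$,b}
  S→b B: FOLLOW(B) ⊇ FOLLOW(S) ⊇ {$,b}; new: +{$,b}
  S: {$,b}  A: {$,b}  B: {$,b}
[2] — fixpoint
  S: {$,b}  A: {$,b}  B: {$,b}

FOLLOW(S) = ["$", "b"]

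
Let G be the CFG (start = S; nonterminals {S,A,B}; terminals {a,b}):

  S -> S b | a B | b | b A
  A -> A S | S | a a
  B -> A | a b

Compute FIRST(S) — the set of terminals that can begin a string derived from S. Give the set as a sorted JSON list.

Compute FIRST by fixpoint:
iter 1:
  A via A→a a: +{a}
  B via B→A: +{a}
  S via S→a B: +{a}
  S via S→b: +{b}
  FIRST[S]={a,b}  FIRST[A]={a}  FIRST[B]={a}
iter 2:
  A via A→S: +{b}
  B via B→A: +{b}
  FIRST[S]={a,b}  FIRST[A]={a,b}  FIRST[B]={a,b}
iter 3: — fixpoint
  FIRST[S]={a,b}  FIRST[A]={a,b}  FIRST[B]={a,b}

FIRST(S) = ["a", "b"]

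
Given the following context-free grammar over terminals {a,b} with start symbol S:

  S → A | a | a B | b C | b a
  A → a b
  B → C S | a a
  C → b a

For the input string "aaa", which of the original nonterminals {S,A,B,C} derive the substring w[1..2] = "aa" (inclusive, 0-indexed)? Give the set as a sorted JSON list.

CNF form of G:
  S -> T0 B | T0 T1 | T1 C | T1 T0 | a
  A -> T0 T1
  B -> C S | T0 T0
  C -> T1 T0
  T0 -> a
  T1 -> b

CYK table (by increasing span) (cells [i..j] with 1 ≤ i ≤ j ≤ 2 only):
  T[1,1] 'a' = {S,T0}  orig:{S}
  T[2,2] 'a' = {S,T0}  orig:{S}
  T[1,2] 'aa' = {B}

Original NTs in T[1,2] deriving "aa": ["B"]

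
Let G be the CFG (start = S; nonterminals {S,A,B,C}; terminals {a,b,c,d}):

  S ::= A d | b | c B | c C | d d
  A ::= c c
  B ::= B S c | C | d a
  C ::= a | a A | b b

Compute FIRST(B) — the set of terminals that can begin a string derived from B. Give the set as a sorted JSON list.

FIRST iteration:
round 1:
  A via A→c c: +{c}
  B via B→d a: +{d}
  C via C→a: +{a}
  C via C→b b: +{b}
  S via S→A d: +{c}
  S via S→b: +{b}
  S via S→d d: +{d}
  FIRST[S]={b,c,d}  FIRST[A]={c}  FIRST[B]={d}  FIRST[C]={a,b}
round 2:
  B via B→C: +{a,b}
  FIRST[S]={b,c,d}  FIRST[A]={c}  FIRST[B]={a,b,d}  FIRST[C]={a,b}
round 3: (stable)
  FIRST[S]={b,c,d}  FIRST[A]={c}  FIRST[B]={a,b,d}  FIRST[C]={a,b}

FIRST(B) = ["a", "b", "d"]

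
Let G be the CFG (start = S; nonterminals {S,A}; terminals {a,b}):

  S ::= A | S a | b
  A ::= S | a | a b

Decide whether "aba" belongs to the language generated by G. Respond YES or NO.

Convert to CNF:
  S -> S T0 | T0 T1 | a | b
  A -> S T0 | T0 T1 | a | b
  T0 -> a
  T1 -> b

CYK fill:
  [0..0]={A,S,T0}  "a"  orig:{A,S}
  [1..1]={A,S,T1}  "b"  orig:{A,S}
  [2..2]={A,S,T0}  "a"  orig:{A,S}
  [0..1]={A,S}  "ab"
  [1..2]={A,S}  "ba"
  [0..2]={A,S}  "aba"

S ∈ T[0,2] ⇒ YES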